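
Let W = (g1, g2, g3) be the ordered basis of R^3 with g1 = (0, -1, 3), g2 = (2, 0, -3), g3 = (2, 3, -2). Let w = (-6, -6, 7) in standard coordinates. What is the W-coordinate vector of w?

Write w = c_1 g1 + ... + c_3 g3 and solve for the c_i.
Gaussian elimination on [M | w] yields c = (0, -1, -2).
Check: 0·g1 - g2 - 2g3 = (-6, -6, 7).

(0, -1, -2)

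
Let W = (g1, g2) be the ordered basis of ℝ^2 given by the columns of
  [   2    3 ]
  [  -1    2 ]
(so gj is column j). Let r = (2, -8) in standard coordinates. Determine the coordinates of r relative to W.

(4, -2)

Write r = c_1 g1 + c_2 g2 and solve for the c_i.
System: 2c_1 + 3c_2 = 2, -c_1 + 2c_2 = -8; solving gives c_1 = 4, c_2 = -2.
Check: 4g1 - 2g2 = (2, -8).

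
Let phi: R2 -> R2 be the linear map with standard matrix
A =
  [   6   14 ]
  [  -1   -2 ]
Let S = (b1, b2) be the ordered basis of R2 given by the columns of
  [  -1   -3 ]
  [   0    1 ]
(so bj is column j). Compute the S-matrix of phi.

With P the matrix whose columns are b1, b2, [phi]_S = P^(-1) A P.
Column by column: phi(b1) = A b1 = [-6, 1]; its S-coordinates [3, 1] give column 1.
Continuing for each basis vector yields [phi]_S = [[3, 1], [1, 1]].

[[3, 1], [1, 1]]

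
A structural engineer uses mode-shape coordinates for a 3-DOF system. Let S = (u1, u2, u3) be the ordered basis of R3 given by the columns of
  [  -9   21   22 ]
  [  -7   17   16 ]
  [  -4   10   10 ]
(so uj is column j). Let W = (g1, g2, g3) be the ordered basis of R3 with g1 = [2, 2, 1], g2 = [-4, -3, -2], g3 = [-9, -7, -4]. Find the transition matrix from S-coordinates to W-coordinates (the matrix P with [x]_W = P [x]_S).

Column j of P is [uj]_W, since P maps S-coordinates to W-coordinates.
Expressing u1 in W: u1 = 0·g1 + 0·g2 + g3, so column 1 of P is [0, 0, 1].
Doing the same for each uj gives P = [[0, 2, -2], [0, -2, -2], [1, -1, -2]].

[[0, 2, -2], [0, -2, -2], [1, -1, -2]]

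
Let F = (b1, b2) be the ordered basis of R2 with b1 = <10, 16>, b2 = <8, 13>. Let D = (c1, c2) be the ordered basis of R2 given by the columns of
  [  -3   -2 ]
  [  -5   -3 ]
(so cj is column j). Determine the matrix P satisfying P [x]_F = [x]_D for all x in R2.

Take x = bj: its F-coordinates are the j-th standard unit vector, so P e_j — column j of P — equals [bj]_D.
b1 = -2c1 - 2c2, giving column 1 = <-2, -2>; repeating for each j gives P = [[-2, -2], [-2, -1]].

[[-2, -2], [-2, -1]]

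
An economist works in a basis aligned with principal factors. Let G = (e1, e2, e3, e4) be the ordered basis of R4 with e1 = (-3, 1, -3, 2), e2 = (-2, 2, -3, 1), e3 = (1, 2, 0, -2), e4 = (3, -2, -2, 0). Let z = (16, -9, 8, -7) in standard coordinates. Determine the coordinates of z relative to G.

Write z = c_1 e1 + ... + c_4 e4 and solve for the c_i.
Row-reducing the augmented matrix [M | z] gives c = (-1, -3, 1, 2).
Check: -e1 - 3e2 + e3 + 2e4 = (16, -9, 8, -7).

(-1, -3, 1, 2)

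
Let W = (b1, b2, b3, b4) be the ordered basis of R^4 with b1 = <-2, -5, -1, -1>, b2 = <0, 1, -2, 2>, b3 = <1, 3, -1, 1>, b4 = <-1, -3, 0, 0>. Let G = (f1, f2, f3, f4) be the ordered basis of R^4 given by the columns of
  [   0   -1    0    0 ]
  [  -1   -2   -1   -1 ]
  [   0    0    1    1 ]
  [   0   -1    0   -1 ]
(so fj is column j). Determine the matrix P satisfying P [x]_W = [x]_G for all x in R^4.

Column j of P is [bj]_G, since P maps W-coordinates to G-coordinates.
Expressing b1 in G: b1 = 2f1 + 2f2 + 0·f3 - f4, so column 1 of P is <2, 2, 0, -1>.
Doing the same for each bj gives P = [[2, 1, 0, 1], [2, 0, -1, 1], [0, 0, -1, 1], [-1, -2, 0, -1]].

[[2, 1, 0, 1], [2, 0, -1, 1], [0, 0, -1, 1], [-1, -2, 0, -1]]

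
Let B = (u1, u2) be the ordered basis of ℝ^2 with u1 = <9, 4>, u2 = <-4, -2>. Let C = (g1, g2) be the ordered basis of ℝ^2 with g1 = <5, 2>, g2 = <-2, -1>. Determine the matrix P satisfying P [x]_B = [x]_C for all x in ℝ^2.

Take x = uj: its B-coordinates are the j-th standard unit vector, so P e_j — column j of P — equals [uj]_C.
u1 = g1 - 2g2, giving column 1 = <1, -2>; repeating for each j gives P = [[1, 0], [-2, 2]].

[[1, 0], [-2, 2]]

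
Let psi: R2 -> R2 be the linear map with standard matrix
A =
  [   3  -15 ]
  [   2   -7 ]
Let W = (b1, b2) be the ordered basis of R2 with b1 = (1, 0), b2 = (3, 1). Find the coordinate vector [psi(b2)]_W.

Compute psi(b2) = A b2 = (-6, -1) in standard coordinates.
Then write this in W-coordinates: solve for y in y_1 b1 + y_2 b2 = (-6, -1).
This gives y = (-3, -1), which is column 2 of [psi]_W.

(-3, -1)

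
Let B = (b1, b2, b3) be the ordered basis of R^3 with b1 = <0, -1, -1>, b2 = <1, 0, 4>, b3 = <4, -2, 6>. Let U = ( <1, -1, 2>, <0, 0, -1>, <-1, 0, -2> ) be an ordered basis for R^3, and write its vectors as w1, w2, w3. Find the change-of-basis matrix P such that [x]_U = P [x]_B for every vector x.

Column j of P is [bj]_U, since P maps B-coordinates to U-coordinates.
Expressing b1 in U: b1 = w1 + w2 + w3, so column 1 of P is <1, 1, 1>.
Doing the same for each bj gives P = [[1, 0, 2], [1, -2, 2], [1, -1, -2]].

[[1, 0, 2], [1, -2, 2], [1, -1, -2]]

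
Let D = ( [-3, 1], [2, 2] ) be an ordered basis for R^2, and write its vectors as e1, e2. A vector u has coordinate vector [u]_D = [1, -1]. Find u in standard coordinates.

[-5, -1]

The coordinates say u = e1 - e2; adding the scaled basis vectors gives [-5, -1].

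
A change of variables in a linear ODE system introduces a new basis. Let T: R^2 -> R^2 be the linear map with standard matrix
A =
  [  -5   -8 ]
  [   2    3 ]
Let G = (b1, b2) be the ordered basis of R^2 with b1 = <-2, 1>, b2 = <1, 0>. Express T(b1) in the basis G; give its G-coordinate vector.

<-1, 0>

Compute T(b1) = A b1 = <2, -1> in standard coordinates.
Then write this in G-coordinates: solve for y in y_1 b1 + y_2 b2 = <2, -1>.
This gives y = <-1, 0>, which is column 1 of [T]_G.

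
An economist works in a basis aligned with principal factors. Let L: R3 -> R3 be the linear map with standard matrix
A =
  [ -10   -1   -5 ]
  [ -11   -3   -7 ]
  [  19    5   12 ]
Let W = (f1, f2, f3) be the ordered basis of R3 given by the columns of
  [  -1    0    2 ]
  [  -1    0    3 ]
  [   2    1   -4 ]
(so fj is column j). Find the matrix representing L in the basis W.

The j-th column of [L]_W is [L(fj)]_W.
L(f1) = A f1 = [1, 0, 0] = -3f1 + 2f2 - f3, so column 1 is [-3, 2, -1].
Repeating for f2, f3 and assembling the columns gives [[-3, 1, 3], [2, 2, -1], [-1, -2, 0]].

[[-3, 1, 3], [2, 2, -1], [-1, -2, 0]]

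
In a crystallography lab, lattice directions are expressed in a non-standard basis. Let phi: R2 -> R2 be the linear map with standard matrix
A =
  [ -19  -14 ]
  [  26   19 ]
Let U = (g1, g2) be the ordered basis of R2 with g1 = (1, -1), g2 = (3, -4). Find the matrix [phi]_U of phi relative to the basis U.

[[1, 2], [-2, -1]]

Let P have columns g1, g2. Then [phi]_U = P^(-1) A P.
Here det P = -1, so P^(-1) is integer; computing A P first and then P^(-1)(A P) gives [[1, 2], [-2, -1]].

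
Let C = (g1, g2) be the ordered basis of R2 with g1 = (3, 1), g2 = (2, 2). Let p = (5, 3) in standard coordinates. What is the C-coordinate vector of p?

(1, 1)

[p]_C is the unique c with M c = p, where M has columns g1, g2.
System: 3c_1 + 2c_2 = 5, c_1 + 2c_2 = 3; solving gives c_1 = 1, c_2 = 1.
Check: g1 + g2 = (5, 3).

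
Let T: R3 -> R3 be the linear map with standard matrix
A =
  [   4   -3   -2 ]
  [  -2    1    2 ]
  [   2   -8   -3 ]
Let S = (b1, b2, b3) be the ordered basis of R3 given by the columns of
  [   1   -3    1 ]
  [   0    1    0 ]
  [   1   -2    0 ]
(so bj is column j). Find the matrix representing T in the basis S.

Let P have columns b1, ..., b3. Then [T]_S = P^(-1) A P.
Here det P = -1, so P^(-1) is integer; computing A P first and then P^(-1)(A P) gives [[-1, -2, -2], [0, 3, -2], [3, 0, 0]].

[[-1, -2, -2], [0, 3, -2], [3, 0, 0]]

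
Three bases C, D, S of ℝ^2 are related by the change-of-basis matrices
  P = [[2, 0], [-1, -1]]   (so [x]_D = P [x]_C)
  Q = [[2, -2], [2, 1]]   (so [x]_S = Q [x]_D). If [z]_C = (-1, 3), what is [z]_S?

First [z]_D = P [z]_C = (-2, -2).
Then [z]_S = Q [z]_D = (0, -6).

(0, -6)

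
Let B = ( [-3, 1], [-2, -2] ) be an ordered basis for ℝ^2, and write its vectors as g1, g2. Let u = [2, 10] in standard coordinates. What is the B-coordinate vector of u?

[2, -4]

[u]_B is the unique c with M c = u, where M has columns g1, g2.
System: -3c_1 - 2c_2 = 2, c_1 - 2c_2 = 10; solving gives c_1 = 2, c_2 = -4.
Check: 2g1 - 4g2 = [2, 10].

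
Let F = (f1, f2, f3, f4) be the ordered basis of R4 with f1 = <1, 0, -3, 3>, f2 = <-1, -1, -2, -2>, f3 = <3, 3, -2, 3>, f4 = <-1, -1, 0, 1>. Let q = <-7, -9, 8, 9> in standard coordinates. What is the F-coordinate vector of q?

Write q = c_1 f1 + ... + c_4 f4 and solve for the c_i.
Gaussian elimination on [M | q] yields c = (2, -4, -3, 4).
Check: 2f1 - 4f2 - 3f3 + 4f4 = <-7, -9, 8, 9>.

<2, -4, -3, 4>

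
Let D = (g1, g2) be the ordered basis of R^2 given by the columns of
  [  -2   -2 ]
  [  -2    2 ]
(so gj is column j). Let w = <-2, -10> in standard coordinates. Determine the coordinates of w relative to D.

<3, -2>

[w]_D is the unique c with M c = w, where M has columns g1, g2.
System: -2c_1 - 2c_2 = -2, -2c_1 + 2c_2 = -10; solving gives c_1 = 3, c_2 = -2.
Check: 3g1 - 2g2 = <-2, -10>.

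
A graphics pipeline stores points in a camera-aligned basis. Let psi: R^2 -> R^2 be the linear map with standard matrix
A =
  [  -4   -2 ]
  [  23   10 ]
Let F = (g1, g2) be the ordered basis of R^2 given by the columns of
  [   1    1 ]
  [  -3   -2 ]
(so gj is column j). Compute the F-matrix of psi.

[[3, -3], [-1, 3]]

With P the matrix whose columns are g1, g2, [psi]_F = P^(-1) A P.
Column by column: psi(g1) = A g1 = [2, -7]; its F-coordinates [3, -1] give column 1.
Continuing for each basis vector yields [psi]_F = [[3, -3], [-1, 3]].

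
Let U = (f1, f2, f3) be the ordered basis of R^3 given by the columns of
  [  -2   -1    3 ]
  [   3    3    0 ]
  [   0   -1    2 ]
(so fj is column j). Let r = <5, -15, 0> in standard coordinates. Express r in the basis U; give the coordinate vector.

We seek scalars with c_1 f1 + ... + c_3 f3 = r; equivalently solve M c = r where the columns of M are f1, ..., f3.
Solving this 3x3 system gives c = (-3, -2, -1).
Check: -3f1 - 2f2 - f3 = <5, -15, 0>.

<-3, -2, -1>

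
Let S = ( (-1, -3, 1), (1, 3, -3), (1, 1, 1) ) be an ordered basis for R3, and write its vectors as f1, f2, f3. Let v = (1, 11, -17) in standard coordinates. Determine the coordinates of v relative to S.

(-1, 4, -4)

We seek scalars with c_1 f1 + ... + c_3 f3 = v; equivalently solve M c = v where the columns of M are f1, ..., f3.
Row-reducing the augmented matrix [M | v] gives c = (-1, 4, -4).
Check: -f1 + 4f2 - 4f3 = (1, 11, -17).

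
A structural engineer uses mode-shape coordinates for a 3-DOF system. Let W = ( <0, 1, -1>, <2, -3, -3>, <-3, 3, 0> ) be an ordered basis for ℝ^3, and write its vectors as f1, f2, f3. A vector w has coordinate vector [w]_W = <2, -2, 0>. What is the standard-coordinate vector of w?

The coordinates say w = 2f1 - 2f2 + 0·f3; adding the scaled basis vectors gives <-4, 8, 4>.

<-4, 8, 4>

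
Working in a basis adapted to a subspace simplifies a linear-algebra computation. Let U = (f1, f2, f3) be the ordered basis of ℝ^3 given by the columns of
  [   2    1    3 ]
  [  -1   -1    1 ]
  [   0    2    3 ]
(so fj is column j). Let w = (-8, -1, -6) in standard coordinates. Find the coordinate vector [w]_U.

Write w = c_1 f1 + ... + c_3 f3 and solve for the c_i.
Solving this 3x3 system gives c = (-1, 0, -2).
Check: -f1 + 0·f2 - 2f3 = (-8, -1, -6).

(-1, 0, -2)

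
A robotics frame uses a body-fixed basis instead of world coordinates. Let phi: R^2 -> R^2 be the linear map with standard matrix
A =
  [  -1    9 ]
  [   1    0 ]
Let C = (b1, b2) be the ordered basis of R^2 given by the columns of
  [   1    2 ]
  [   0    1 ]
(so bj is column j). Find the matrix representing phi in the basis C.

With P the matrix whose columns are b1, b2, [phi]_C = P^(-1) A P.
Column by column: phi(b1) = A b1 = <-1, 1>; its C-coordinates <-3, 1> give column 1.
Continuing for each basis vector yields [phi]_C = [[-3, 3], [1, 2]].

[[-3, 3], [1, 2]]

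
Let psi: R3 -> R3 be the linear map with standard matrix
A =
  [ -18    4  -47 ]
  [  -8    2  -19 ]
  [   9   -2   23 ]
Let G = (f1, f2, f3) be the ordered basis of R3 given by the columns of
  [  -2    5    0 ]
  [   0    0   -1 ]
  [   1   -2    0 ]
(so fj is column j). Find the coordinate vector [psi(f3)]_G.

(2, 0, 2)

Compute psi(f3) = A f3 = (-4, -2, 2) in standard coordinates.
Then write this in G-coordinates: solve for y in y_1 f1 + ... + y_3 f3 = (-4, -2, 2).
This gives y = (2, 0, 2), which is column 3 of [psi]_G.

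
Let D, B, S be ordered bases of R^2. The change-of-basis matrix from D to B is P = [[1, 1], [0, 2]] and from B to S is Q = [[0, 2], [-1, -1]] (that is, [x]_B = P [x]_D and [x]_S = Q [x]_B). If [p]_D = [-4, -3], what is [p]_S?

[-12, 13]

Composing the changes, [p]_S = Q P [p]_D.
Q P = [[0, 4], [-1, -3]]; applying this to [-4, -3] gives [-12, 13].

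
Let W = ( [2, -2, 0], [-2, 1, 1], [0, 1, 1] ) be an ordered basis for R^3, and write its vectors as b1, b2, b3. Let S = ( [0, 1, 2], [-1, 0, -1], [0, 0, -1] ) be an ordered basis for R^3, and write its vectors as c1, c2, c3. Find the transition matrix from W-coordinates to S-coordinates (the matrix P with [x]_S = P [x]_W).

[[-2, 1, 1], [-2, 2, 0], [-2, -1, 1]]

Let M have columns bj and N have columns cj. Then for every x, N [x]_S = x = M [x]_W, so P = N^(-1) M.
Since det N = -1, N^(-1) has integer entries; multiplying gives P = [[-2, 1, 1], [-2, 2, 0], [-2, -1, 1]].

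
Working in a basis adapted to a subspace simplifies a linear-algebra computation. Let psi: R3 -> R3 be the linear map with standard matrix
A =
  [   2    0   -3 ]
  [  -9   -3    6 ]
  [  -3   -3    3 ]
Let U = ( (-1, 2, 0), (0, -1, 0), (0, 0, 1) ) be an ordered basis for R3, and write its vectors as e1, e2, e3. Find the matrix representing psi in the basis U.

The j-th column of [psi]_U is [psi(ej)]_U.
psi(e1) = A e1 = (-2, 3, -3) = 2e1 + e2 - 3e3, so column 1 is (2, 1, -3).
Repeating for e2, e3 and assembling the columns gives [[2, 0, 3], [1, -3, 0], [-3, 3, 3]].

[[2, 0, 3], [1, -3, 0], [-3, 3, 3]]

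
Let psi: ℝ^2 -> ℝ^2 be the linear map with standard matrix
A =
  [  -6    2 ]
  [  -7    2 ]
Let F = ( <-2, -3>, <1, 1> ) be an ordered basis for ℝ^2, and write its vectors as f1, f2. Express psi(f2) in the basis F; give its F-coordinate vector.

Compute psi(f2) = A f2 = <-4, -5> in standard coordinates.
Then write this in F-coordinates: solve for y in y_1 f1 + y_2 f2 = <-4, -5>.
This gives y = <1, -2>, which is column 2 of [psi]_F.

<1, -2>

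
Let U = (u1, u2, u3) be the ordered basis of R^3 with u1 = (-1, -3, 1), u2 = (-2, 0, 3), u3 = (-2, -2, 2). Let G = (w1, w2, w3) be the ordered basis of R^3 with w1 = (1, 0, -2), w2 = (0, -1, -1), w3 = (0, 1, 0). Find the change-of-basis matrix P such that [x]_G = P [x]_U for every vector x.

Take x = uj: its U-coordinates are the j-th standard unit vector, so P e_j — column j of P — equals [uj]_G.
u1 = -w1 + w2 - 2w3, giving column 1 = (-1, 1, -2); repeating for each j gives P = [[-1, -2, -2], [1, 1, 2], [-2, 1, 0]].

[[-1, -2, -2], [1, 1, 2], [-2, 1, 0]]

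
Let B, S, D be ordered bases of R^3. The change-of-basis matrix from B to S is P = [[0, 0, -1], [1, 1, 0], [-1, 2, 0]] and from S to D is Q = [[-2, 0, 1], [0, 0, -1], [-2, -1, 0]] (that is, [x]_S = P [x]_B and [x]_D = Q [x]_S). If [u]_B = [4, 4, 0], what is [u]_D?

[4, -4, -8]

Composing the changes, [u]_D = Q P [u]_B.
Q P = [[-1, 2, 2], [1, -2, 0], [-1, -1, 2]]; applying this to [4, 4, 0] gives [4, -4, -8].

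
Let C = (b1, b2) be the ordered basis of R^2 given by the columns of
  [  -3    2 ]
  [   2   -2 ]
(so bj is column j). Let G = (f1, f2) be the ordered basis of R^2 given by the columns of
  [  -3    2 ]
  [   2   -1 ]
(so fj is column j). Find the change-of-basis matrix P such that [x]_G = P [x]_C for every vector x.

Let M have columns bj and N have columns fj. Then for every x, N [x]_G = x = M [x]_C, so P = N^(-1) M.
Since det N = -1, N^(-1) has integer entries; multiplying gives P = [[1, -2], [0, -2]].

[[1, -2], [0, -2]]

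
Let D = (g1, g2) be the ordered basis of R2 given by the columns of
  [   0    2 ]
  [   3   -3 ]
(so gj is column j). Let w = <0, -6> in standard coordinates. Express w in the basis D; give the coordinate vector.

<-2, 0>

Write w = c_1 g1 + c_2 g2 and solve for the c_i.
System: 0c_1 + 2c_2 = 0, 3c_1 - 3c_2 = -6; solving gives c_1 = -2, c_2 = 0.
Check: -2g1 + 0·g2 = <0, -6>.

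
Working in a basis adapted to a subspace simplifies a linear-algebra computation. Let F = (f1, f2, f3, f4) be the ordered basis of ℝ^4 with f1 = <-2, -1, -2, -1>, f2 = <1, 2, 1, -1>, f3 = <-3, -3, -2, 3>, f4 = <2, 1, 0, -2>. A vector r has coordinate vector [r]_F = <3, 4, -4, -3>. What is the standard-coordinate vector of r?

The coordinates say r = 3f1 + 4f2 - 4f3 - 3f4; adding the scaled basis vectors gives <4, 14, 6, -13>.

<4, 14, 6, -13>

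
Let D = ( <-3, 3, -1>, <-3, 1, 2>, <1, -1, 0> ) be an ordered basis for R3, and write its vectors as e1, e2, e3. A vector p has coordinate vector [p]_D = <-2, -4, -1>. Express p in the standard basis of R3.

By definition p = -2e1 - 4e2 - e3.
Summing componentwise gives <17, -9, -6>.

<17, -9, -6>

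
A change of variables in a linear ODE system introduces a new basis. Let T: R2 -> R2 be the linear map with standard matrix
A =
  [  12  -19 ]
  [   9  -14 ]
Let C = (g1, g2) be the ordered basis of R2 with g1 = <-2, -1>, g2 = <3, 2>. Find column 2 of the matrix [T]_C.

<1, 0>

Column 2 of [T]_C is the C-coordinate vector of T(g2).
In standard coordinates T(g2) = A g2 = <-2, -1>.
Converting to C: <-2, -1> = g1 + 0·g2, so the coordinate vector is <1, 0>.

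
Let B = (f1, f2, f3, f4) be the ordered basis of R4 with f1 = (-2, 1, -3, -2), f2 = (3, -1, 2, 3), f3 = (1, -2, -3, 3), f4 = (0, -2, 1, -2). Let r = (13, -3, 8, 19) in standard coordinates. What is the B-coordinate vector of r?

(-3, 2, 1, -2)

We seek scalars with c_1 f1 + ... + c_4 f4 = r; equivalently solve M c = r where the columns of M are f1, ..., f4.
Row-reducing the augmented matrix [M | r] gives c = (-3, 2, 1, -2).
Check: -3f1 + 2f2 + f3 - 2f4 = (13, -3, 8, 19).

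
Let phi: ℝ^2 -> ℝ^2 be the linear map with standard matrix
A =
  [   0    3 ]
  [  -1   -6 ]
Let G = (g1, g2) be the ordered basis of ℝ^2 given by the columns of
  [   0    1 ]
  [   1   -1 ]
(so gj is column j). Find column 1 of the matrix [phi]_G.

[-3, 3]

Compute phi(g1) = A g1 = [3, -6] in standard coordinates.
Then write this in G-coordinates: solve for y in y_1 g1 + y_2 g2 = [3, -6].
This gives y = [-3, 3], which is column 1 of [phi]_G.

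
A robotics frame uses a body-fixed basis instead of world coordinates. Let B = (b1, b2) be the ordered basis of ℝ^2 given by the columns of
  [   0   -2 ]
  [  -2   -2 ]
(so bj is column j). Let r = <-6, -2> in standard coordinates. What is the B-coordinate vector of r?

[r]_B is the unique c with M c = r, where M has columns b1, b2.
System: 0c_1 - 2c_2 = -6, -2c_1 - 2c_2 = -2; solving gives c_1 = -2, c_2 = 3.
Check: -2b1 + 3b2 = <-6, -2>.

<-2, 3>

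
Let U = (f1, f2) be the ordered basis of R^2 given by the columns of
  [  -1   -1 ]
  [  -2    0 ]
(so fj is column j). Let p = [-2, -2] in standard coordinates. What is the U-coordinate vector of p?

[1, 1]

We seek scalars with c_1 f1 + c_2 f2 = p; equivalently solve M c = p where the columns of M are f1, f2.
System: -c_1 - c_2 = -2, -2c_1 + 0c_2 = -2; solving gives c_1 = 1, c_2 = 1.
Check: f1 + f2 = [-2, -2].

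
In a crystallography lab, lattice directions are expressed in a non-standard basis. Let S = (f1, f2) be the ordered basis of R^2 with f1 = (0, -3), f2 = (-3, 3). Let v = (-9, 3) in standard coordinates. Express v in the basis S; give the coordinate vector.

We seek scalars with c_1 f1 + c_2 f2 = v; equivalently solve M c = v where the columns of M are f1, f2.
System: 0c_1 - 3c_2 = -9, -3c_1 + 3c_2 = 3; solving gives c_1 = 2, c_2 = 3.
Check: 2f1 + 3f2 = (-9, 3).

(2, 3)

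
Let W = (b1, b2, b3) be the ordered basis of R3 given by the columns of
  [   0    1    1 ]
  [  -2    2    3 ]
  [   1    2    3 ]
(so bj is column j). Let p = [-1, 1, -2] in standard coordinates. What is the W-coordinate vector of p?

[-1, -2, 1]

[p]_W is the unique c with M c = p, where M has columns b1, ..., b3.
Row-reducing the augmented matrix [M | p] gives c = (-1, -2, 1).
Check: -b1 - 2b2 + b3 = [-1, 1, -2].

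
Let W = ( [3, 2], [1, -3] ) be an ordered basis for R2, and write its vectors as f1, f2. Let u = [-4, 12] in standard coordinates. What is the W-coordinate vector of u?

[u]_W is the unique c with M c = u, where M has columns f1, f2.
System: 3c_1 + c_2 = -4, 2c_1 - 3c_2 = 12; solving gives c_1 = 0, c_2 = -4.
Check: 0·f1 - 4f2 = [-4, 12].

[0, -4]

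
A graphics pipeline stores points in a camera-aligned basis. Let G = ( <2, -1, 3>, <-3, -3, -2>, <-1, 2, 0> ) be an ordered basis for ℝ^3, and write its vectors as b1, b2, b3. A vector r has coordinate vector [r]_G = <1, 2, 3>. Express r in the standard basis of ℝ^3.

<-7, -1, -1>

r = M [r]_G, where M has columns b1, ..., b3.
Carrying out the matrix-vector product, r = <-7, -1, -1>.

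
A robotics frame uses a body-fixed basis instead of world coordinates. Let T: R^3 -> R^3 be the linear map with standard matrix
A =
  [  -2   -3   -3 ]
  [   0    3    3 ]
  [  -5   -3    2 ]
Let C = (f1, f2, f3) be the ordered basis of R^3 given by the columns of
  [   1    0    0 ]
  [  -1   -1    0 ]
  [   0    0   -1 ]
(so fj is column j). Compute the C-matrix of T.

With P the matrix whose columns are f1, ..., f3, [T]_C = P^(-1) A P.
Column by column: T(f1) = A f1 = [1, -3, -2]; its C-coordinates [1, 2, 2] give column 1.
Continuing for each basis vector yields [T]_C = [[1, 3, 3], [2, 0, 0], [2, -3, 2]].

[[1, 3, 3], [2, 0, 0], [2, -3, 2]]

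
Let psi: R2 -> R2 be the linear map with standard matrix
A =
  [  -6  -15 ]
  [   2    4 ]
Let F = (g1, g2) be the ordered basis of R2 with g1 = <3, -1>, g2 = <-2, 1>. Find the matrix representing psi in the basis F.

With P the matrix whose columns are g1, g2, [psi]_F = P^(-1) A P.
Column by column: psi(g1) = A g1 = <-3, 2>; its F-coordinates <1, 3> give column 1.
Continuing for each basis vector yields [psi]_F = [[1, -3], [3, -3]].

[[1, -3], [3, -3]]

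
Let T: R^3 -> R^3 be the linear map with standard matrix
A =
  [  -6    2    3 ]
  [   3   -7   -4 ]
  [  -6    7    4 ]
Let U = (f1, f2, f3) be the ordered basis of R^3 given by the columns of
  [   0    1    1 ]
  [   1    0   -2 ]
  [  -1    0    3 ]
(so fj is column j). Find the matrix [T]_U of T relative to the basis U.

[[-3, -3, -1], [-1, -3, 2], [0, -3, -3]]

The j-th column of [T]_U is [T(fj)]_U.
T(f1) = A f1 = <-1, -3, 3> = -3f1 - f2 + 0·f3, so column 1 is <-3, -1, 0>.
Repeating for f2, f3 and assembling the columns gives [[-3, -3, -1], [-1, -3, 2], [0, -3, -3]].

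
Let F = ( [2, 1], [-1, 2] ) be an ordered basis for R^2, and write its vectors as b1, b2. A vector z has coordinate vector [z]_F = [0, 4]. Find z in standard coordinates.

[-4, 8]

The coordinates say z = 0·b1 + 4b2; adding the scaled basis vectors gives [-4, 8].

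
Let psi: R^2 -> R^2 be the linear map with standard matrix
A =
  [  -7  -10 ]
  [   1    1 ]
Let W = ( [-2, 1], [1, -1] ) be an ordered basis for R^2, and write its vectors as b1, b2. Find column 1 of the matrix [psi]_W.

Compute psi(b1) = A b1 = [4, -1] in standard coordinates.
Then write this in W-coordinates: solve for y in y_1 b1 + y_2 b2 = [4, -1].
This gives y = [-3, -2], which is column 1 of [psi]_W.

[-3, -2]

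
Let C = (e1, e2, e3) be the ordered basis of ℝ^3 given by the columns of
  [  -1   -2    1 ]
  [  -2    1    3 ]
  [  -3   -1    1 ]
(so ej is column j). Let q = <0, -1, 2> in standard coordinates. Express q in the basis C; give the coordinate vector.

<-1, 0, -1>

Write q = c_1 e1 + ... + c_3 e3 and solve for the c_i.
Gaussian elimination on [M | q] yields c = (-1, 0, -1).
Check: -e1 + 0·e2 - e3 = <0, -1, 2>.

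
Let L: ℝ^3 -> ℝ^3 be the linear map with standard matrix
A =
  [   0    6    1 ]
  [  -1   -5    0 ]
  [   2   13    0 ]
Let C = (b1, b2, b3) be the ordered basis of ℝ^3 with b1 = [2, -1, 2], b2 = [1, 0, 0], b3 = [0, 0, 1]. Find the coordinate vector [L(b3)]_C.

[0, 1, 0]

Column 3 of [L]_C is the C-coordinate vector of L(b3).
In standard coordinates L(b3) = A b3 = [1, 0, 0].
Converting to C: [1, 0, 0] = 0·b1 + b2 + 0·b3, so the coordinate vector is [0, 1, 0].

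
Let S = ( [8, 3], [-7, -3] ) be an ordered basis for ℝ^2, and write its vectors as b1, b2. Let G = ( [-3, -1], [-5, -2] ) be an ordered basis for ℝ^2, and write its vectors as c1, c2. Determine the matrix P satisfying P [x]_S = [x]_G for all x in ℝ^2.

[[-1, -1], [-1, 2]]

Let M have columns bj and N have columns cj. Then for every x, N [x]_G = x = M [x]_S, so P = N^(-1) M.
Since det N = 1, N^(-1) has integer entries; multiplying gives P = [[-1, -1], [-1, 2]].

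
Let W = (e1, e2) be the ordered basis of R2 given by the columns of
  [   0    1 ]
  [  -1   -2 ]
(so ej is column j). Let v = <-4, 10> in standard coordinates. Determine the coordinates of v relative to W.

We seek scalars with c_1 e1 + c_2 e2 = v; equivalently solve M c = v where the columns of M are e1, e2.
System: 0c_1 + c_2 = -4, -c_1 - 2c_2 = 10; solving gives c_1 = -2, c_2 = -4.
Check: -2e1 - 4e2 = <-4, 10>.

<-2, -4>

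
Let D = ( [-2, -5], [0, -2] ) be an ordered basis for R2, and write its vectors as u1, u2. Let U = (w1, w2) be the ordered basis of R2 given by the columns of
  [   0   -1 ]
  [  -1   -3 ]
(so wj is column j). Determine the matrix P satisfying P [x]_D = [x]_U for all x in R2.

Take x = uj: its D-coordinates are the j-th standard unit vector, so P e_j — column j of P — equals [uj]_U.
u1 = -w1 + 2w2, giving column 1 = [-1, 2]; repeating for each j gives P = [[-1, 2], [2, 0]].

[[-1, 2], [2, 0]]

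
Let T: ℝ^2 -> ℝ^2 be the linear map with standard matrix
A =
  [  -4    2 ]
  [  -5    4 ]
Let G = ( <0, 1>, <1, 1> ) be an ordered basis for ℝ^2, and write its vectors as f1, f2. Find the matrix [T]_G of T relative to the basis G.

The j-th column of [T]_G is [T(fj)]_G.
T(f1) = A f1 = <2, 4> = 2f1 + 2f2, so column 1 is <2, 2>.
Repeating for f2 and assembling the columns gives [[2, 1], [2, -2]].

[[2, 1], [2, -2]]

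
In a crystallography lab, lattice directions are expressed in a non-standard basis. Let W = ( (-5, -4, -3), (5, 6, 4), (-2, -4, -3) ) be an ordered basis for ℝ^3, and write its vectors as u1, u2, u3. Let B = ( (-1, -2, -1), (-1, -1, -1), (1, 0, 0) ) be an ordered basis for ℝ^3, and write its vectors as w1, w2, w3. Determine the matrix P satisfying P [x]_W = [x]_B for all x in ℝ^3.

Let M have columns uj and N have columns wj. Then for every x, N [x]_B = x = M [x]_W, so P = N^(-1) M.
Since det N = 1, N^(-1) has integer entries; multiplying gives P = [[1, -2, 1], [2, -2, 2], [-2, 1, 1]].

[[1, -2, 1], [2, -2, 2], [-2, 1, 1]]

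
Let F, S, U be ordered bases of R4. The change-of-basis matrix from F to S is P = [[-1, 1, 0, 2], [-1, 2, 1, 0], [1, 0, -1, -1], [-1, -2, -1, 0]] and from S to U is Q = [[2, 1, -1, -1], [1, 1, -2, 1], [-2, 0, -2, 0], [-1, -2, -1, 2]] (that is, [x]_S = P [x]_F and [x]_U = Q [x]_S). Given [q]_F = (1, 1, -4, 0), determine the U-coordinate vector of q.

Apply P to get S-coordinates (0, -3, 5, 1), then Q to get U-coordinates.
The result is [q]_U = (-9, -12, -10, 3).

(-9, -12, -10, 3)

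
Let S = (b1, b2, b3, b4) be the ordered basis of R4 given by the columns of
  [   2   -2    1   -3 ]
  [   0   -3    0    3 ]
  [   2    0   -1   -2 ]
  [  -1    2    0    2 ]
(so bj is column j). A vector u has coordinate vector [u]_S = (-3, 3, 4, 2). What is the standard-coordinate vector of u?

(-14, -3, -14, 13)

The coordinates say u = -3b1 + 3b2 + 4b3 + 2b4; adding the scaled basis vectors gives (-14, -3, -14, 13).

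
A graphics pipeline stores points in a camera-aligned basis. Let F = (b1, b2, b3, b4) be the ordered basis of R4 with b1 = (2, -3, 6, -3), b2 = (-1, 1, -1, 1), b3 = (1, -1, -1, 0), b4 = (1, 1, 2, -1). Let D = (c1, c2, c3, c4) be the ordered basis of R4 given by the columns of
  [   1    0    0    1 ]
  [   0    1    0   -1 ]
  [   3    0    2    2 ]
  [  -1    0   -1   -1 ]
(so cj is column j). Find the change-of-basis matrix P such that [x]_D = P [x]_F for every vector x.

[[0, 1, -1, 0], [-1, -1, 1, 2], [1, 0, -1, 0], [2, -2, 2, 1]]

Column j of P is [bj]_D, since P maps F-coordinates to D-coordinates.
Expressing b1 in D: b1 = 0·c1 - c2 + c3 + 2c4, so column 1 of P is (0, -1, 1, 2).
Doing the same for each bj gives P = [[0, 1, -1, 0], [-1, -1, 1, 2], [1, 0, -1, 0], [2, -2, 2, 1]].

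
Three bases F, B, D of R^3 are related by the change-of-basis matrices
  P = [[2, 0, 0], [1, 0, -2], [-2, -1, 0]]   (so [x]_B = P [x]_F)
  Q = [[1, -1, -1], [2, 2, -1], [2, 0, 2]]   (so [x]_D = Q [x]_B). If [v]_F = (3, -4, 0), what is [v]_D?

(5, 20, 8)

Apply P to get B-coordinates (6, 3, -2), then Q to get D-coordinates.
The result is [v]_D = (5, 20, 8).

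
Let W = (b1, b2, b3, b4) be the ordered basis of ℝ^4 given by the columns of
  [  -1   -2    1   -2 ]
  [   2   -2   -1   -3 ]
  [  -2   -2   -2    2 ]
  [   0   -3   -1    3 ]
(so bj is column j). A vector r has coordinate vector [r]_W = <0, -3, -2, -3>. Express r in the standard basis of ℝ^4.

<10, 17, 4, 2>

By definition r = 0·b1 - 3b2 - 2b3 - 3b4.
Summing componentwise gives <10, 17, 4, 2>.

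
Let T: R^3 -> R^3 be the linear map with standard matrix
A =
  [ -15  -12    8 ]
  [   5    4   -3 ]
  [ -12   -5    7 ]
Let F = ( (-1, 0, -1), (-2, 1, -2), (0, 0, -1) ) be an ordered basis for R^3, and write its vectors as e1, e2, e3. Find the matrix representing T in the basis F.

With P the matrix whose columns are e1, ..., e3, [T]_F = P^(-1) A P.
Column by column: T(e1) = A e1 = (7, -2, 5); its F-coordinates (-3, -2, 2) give column 1.
Continuing for each basis vector yields [T]_F = [[-3, -2, 2], [-2, 0, 3], [2, -3, -1]].

[[-3, -2, 2], [-2, 0, 3], [2, -3, -1]]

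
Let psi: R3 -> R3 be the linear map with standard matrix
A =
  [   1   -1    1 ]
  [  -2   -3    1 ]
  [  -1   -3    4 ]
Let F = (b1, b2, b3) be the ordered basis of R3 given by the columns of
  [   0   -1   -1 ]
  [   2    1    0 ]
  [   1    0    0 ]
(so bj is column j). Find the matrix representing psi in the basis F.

[[-2, -2, 1], [-1, 3, 0], [2, -1, 1]]

The j-th column of [psi]_F is [psi(bj)]_F.
psi(b1) = A b1 = (-1, -5, -2) = -2b1 - b2 + 2b3, so column 1 is (-2, -1, 2).
Repeating for b2, b3 and assembling the columns gives [[-2, -2, 1], [-1, 3, 0], [2, -1, 1]].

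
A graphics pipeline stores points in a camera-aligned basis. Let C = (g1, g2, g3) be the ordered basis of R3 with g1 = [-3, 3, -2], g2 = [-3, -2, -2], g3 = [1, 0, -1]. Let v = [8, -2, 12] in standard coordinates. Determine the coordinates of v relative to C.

[v]_C is the unique c with M c = v, where M has columns g1, ..., g3.
Gaussian elimination on [M | v] yields c = (-2, -2, -4).
Check: -2g1 - 2g2 - 4g3 = [8, -2, 12].

[-2, -2, -4]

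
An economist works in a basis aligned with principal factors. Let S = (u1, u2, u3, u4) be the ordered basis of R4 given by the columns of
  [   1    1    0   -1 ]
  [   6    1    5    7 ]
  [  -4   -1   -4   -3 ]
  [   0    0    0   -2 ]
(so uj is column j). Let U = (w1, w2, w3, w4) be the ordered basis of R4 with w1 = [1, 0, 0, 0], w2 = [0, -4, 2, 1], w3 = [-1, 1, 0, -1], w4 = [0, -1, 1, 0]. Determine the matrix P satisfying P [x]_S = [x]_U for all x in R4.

[[-1, 1, -1, -1], [-2, 0, -1, -2], [-2, 0, -1, 0], [0, -1, -2, 1]]

Let M have columns uj and N have columns wj. Then for every x, N [x]_U = x = M [x]_S, so P = N^(-1) M.
Since det N = -1, N^(-1) has integer entries; multiplying gives P = [[-1, 1, -1, -1], [-2, 0, -1, -2], [-2, 0, -1, 0], [0, -1, -2, 1]].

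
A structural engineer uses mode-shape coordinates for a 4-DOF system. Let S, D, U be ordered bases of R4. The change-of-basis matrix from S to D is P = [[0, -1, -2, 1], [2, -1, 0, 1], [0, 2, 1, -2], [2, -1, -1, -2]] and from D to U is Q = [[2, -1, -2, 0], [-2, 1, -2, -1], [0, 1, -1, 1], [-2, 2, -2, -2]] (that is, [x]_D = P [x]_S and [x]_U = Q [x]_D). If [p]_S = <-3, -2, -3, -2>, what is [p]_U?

Composing the changes, [p]_U = Q P [p]_S.
Q P = [[-2, -5, -6, 5], [0, -2, 3, 5], [4, -4, -2, 1], [0, -2, 4, 8]]; applying this to <-3, -2, -3, -2> gives <24, -15, 0, -24>.

<24, -15, 0, -24>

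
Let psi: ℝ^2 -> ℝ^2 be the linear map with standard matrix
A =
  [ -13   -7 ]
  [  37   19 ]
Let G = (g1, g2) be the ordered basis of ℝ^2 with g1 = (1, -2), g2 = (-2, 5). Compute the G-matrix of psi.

[[3, -3], [1, 3]]

With P the matrix whose columns are g1, g2, [psi]_G = P^(-1) A P.
Column by column: psi(g1) = A g1 = (1, -1); its G-coordinates (3, 1) give column 1.
Continuing for each basis vector yields [psi]_G = [[3, -3], [1, 3]].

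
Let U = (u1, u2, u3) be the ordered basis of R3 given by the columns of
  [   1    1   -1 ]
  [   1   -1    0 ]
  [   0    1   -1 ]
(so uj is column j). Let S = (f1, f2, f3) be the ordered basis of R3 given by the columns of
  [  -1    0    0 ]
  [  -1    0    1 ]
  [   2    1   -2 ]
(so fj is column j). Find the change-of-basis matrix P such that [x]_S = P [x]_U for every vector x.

Column j of P is [uj]_S, since P maps U-coordinates to S-coordinates.
Expressing u1 in S: u1 = -f1 + 2f2 + 0·f3, so column 1 of P is <-1, 2, 0>.
Doing the same for each uj gives P = [[-1, -1, 1], [2, -1, -1], [0, -2, 1]].

[[-1, -1, 1], [2, -1, -1], [0, -2, 1]]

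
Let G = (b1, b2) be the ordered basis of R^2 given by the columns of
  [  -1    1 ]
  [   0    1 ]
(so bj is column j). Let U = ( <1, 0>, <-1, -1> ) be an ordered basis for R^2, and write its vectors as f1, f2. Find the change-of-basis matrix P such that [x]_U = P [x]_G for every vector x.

Take x = bj: its G-coordinates are the j-th standard unit vector, so P e_j — column j of P — equals [bj]_U.
b1 = -f1 + 0·f2, giving column 1 = <-1, 0>; repeating for each j gives P = [[-1, 0], [0, -1]].

[[-1, 0], [0, -1]]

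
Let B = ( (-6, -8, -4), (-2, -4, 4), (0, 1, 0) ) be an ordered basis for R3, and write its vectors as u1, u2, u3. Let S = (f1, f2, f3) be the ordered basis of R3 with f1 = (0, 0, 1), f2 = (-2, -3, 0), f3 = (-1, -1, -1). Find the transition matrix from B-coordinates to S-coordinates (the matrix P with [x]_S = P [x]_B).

Take x = uj: its B-coordinates are the j-th standard unit vector, so P e_j — column j of P — equals [uj]_S.
u1 = -2f1 + 2f2 + 2f3, giving column 1 = (-2, 2, 2); repeating for each j gives P = [[-2, 2, 2], [2, 2, -1], [2, -2, 2]].

[[-2, 2, 2], [2, 2, -1], [2, -2, 2]]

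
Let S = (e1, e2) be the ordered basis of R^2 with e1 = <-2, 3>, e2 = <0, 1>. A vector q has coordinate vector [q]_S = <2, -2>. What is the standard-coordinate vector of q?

<-4, 4>

The coordinates say q = 2e1 - 2e2; adding the scaled basis vectors gives <-4, 4>.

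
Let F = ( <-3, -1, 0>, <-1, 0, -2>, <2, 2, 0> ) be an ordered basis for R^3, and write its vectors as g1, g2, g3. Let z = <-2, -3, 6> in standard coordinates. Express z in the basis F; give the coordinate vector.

<1, -3, -1>

We seek scalars with c_1 g1 + ... + c_3 g3 = z; equivalently solve M c = z where the columns of M are g1, ..., g3.
Row-reducing the augmented matrix [M | z] gives c = (1, -3, -1).
Check: g1 - 3g2 - g3 = <-2, -3, 6>.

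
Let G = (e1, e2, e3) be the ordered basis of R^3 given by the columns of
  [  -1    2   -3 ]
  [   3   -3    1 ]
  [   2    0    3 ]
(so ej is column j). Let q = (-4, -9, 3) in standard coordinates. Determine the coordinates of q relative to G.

Write q = c_1 e1 + ... + c_3 e3 and solve for the c_i.
Solving this 3x3 system gives c = (-3, 1, 3).
Check: -3e1 + e2 + 3e3 = (-4, -9, 3).

(-3, 1, 3)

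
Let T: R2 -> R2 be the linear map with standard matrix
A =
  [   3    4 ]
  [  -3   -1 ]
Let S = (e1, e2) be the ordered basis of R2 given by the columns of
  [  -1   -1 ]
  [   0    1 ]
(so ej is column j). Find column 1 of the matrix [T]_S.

<0, 3>

Compute T(e1) = A e1 = <-3, 3> in standard coordinates.
Then write this in S-coordinates: solve for y in y_1 e1 + y_2 e2 = <-3, 3>.
This gives y = <0, 3>, which is column 1 of [T]_S.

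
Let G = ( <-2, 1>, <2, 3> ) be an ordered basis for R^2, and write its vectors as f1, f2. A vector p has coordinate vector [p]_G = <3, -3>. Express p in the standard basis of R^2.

The coordinates say p = 3f1 - 3f2; adding the scaled basis vectors gives <-12, -6>.

<-12, -6>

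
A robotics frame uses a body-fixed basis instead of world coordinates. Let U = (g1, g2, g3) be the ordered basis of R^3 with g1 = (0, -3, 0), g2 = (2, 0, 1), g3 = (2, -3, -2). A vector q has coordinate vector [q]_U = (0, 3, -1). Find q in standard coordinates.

q = M [q]_U, where M has columns g1, ..., g3.
Carrying out the matrix-vector product, q = (4, 3, 5).

(4, 3, 5)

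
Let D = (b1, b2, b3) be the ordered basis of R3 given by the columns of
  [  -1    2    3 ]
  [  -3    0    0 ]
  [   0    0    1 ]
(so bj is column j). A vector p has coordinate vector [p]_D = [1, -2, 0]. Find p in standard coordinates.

[-5, -3, 0]

The coordinates say p = b1 - 2b2 + 0·b3; adding the scaled basis vectors gives [-5, -3, 0].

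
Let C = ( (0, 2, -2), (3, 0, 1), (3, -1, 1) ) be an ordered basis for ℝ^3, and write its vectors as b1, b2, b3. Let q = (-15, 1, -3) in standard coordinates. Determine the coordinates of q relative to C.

We seek scalars with c_1 b1 + ... + c_3 b3 = q; equivalently solve M c = q where the columns of M are b1, ..., b3.
Gaussian elimination on [M | q] yields c = (-1, -2, -3).
Check: -b1 - 2b2 - 3b3 = (-15, 1, -3).

(-1, -2, -3)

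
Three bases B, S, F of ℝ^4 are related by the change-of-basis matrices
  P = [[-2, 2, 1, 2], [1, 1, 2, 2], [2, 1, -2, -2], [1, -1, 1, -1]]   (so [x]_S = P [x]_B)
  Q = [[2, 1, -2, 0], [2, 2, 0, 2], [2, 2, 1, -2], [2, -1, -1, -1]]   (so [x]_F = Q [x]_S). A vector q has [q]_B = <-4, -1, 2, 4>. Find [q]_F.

First [q]_S = P [q]_B = <16, 7, -21, -5>.
Then [q]_F = Q [q]_S = <81, 36, 35, 51>.

<81, 36, 35, 51>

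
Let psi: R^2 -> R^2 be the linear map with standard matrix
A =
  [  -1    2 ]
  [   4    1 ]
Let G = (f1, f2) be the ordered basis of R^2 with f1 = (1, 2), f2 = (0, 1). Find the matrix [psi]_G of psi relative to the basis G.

[[3, 2], [0, -3]]

With P the matrix whose columns are f1, f2, [psi]_G = P^(-1) A P.
Column by column: psi(f1) = A f1 = (3, 6); its G-coordinates (3, 0) give column 1.
Continuing for each basis vector yields [psi]_G = [[3, 2], [0, -3]].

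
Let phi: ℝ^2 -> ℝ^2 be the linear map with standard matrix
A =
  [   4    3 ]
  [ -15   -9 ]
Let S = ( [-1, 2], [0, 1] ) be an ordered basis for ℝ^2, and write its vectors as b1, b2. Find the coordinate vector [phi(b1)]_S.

[-2, 1]

Column 1 of [phi]_S is the S-coordinate vector of phi(b1).
In standard coordinates phi(b1) = A b1 = [2, -3].
Converting to S: [2, -3] = -2b1 + b2, so the coordinate vector is [-2, 1].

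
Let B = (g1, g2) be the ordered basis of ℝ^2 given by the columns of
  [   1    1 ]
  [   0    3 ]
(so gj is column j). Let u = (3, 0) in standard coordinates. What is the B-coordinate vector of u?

(3, 0)

Write u = c_1 g1 + c_2 g2 and solve for the c_i.
System: c_1 + c_2 = 3, 0c_1 + 3c_2 = 0; solving gives c_1 = 3, c_2 = 0.
Check: 3g1 + 0·g2 = (3, 0).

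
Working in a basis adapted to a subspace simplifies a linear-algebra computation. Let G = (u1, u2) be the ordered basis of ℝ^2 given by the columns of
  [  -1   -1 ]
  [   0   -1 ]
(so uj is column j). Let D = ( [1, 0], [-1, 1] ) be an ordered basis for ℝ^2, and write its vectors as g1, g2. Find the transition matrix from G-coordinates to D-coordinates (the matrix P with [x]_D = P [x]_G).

[[-1, -2], [0, -1]]

Take x = uj: its G-coordinates are the j-th standard unit vector, so P e_j — column j of P — equals [uj]_D.
u1 = -g1 + 0·g2, giving column 1 = [-1, 0]; repeating for each j gives P = [[-1, -2], [0, -1]].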